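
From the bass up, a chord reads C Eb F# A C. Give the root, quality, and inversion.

The distinct note names are C, Eb, F#, A. Stacked in thirds they read F#–A–C–Eb, which is a diminished seventh chord on F#.
C is the fifth of F# diminished seventh; fifth in the bass means second inversion (figured bass 4/3).

F# diminished seventh, second inversion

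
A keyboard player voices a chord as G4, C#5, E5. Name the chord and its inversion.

The pitch classes G, C#, E arrange in thirds as C#–E–G: a C# diminished triad.
With the fifth (G) in the bass, the chord is in second inversion (figured bass 6/4).

C# diminished, second inversion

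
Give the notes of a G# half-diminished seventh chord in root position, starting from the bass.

G#, B, D, F#

G# half-diminished seventh is G#–B–D–F#. Root position puts the root (G#) in the bass, with the remaining tones above: G#, B, D, F#.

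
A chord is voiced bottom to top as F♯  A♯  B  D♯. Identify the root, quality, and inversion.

The distinct note names are F#, A#, B, D#. Stacked in thirds they read B–D#–F#–A#, which is a major seventh chord on B.
The lowest note is F#, the fifth of the chord, so this is second inversion (figured bass 4/3).

B major seventh, second inversion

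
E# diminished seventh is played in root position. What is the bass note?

The root of E# diminished seventh (E#–G#–B–D) is E#; that is the bass in root position.

E#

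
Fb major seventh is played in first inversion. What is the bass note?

Ab

The third of Fb major seventh (Fb–Ab–Cb–Eb) is Ab; that is the bass in first inversion.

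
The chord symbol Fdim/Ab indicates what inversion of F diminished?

first inversion

Fdim/Ab means F diminished with Ab in the bass. Ab is the third of F diminished (F–Ab–Cb), so this is first inversion.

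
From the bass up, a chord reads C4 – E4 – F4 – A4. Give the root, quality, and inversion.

The pitch classes C, E, F, A arrange in thirds as F–A–C–E: an F major seventh chord.
With the fifth (C) in the bass, the chord is in second inversion (figured bass 4/3).

F major seventh, second inversion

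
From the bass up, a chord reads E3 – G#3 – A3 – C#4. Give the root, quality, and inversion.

A major seventh, second inversion

Reducing to letter names: E, G#, A, C#. These stack in thirds as A–C#–E–G# — an A major seventh chord.
With the fifth (E) in the bass, the chord is in second inversion (figured bass 4/3).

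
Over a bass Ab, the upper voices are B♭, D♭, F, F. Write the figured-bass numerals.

The notes Ab, Bb, Db, F stack in thirds as Bb–Db–F–Ab — a Bb minor seventh chord. The bass Ab is the seventh, so this is third inversion: figured 4/2.

4/2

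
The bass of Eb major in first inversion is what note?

Eb major is Eb–G–Bb. First inversion places the third in the bass: G.

G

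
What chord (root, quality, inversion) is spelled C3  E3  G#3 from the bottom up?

C augmented, root position

Reducing to letter names: C, E, G#. These stack in thirds as C–E–G# — a C augmented triad.
The lowest note is C, the root of the chord, so this is root position (figured bass 5/3).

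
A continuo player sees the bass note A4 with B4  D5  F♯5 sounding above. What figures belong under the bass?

The notes A, B, D, F# stack in thirds as B–D–F#–A — a B minor seventh chord. The bass A is the seventh, so this is third inversion: figured 4/2.

4/2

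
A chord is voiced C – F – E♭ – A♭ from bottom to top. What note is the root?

F

Reordering C, F, Eb, Ab into stacked thirds gives F–Ab–C–Eb; the bottom of that stack, F, is the root.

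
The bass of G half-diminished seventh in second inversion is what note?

In second inversion the fifth is lowest. For G half-diminished seventh (G–Bb–Db–F) that is Db.

Db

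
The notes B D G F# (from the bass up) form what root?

G

Reordering B, D, G, F# into stacked thirds gives G–B–D–F#; the bottom of that stack, G, is the root.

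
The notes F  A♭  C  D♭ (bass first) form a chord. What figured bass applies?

The notes F, Ab, C, Db stack in thirds as Db–F–Ab–C — a Db major seventh chord. The bass F is the third, so this is first inversion: figured 6/5.

6/5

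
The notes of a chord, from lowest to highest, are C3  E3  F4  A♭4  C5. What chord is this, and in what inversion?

The distinct note names are C, E, F, Ab. Stacked in thirds they read F–Ab–C–E, which is a minor-major seventh chord on F.
The lowest note is C, the fifth of the chord, so this is second inversion (figured bass 4/3).

F minor-major seventh, second inversion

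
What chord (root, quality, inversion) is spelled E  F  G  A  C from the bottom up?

F major ninth, third inversion

The distinct note names are E, F, G, A, C. Stacked in thirds they read F–A–C–E–G, which is a major ninth chord on F.
The lowest note is E, the seventh of the chord, so this is third inversion.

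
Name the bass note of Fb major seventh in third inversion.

The seventh of Fb major seventh (Fb–Ab–Cb–Eb) is Eb; that is the bass in third inversion.

Eb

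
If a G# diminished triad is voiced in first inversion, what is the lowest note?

B

G# diminished is G#–B–D. First inversion places the third in the bass: B.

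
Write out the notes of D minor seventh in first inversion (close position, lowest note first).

Spelling D minor seventh: D–F–A–C. In first inversion the third is bass, giving F, A, C, D from the bottom.

F, A, C, D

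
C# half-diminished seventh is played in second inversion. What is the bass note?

G

In second inversion the fifth is lowest. For C# half-diminished seventh (C#–E–G–B) that is G.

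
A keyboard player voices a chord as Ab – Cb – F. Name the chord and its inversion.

F diminished, first inversion

Reducing to letter names: Ab, Cb, F. These stack in thirds as F–Ab–Cb — an F diminished triad.
The lowest note is Ab, the third of the chord, so this is first inversion (figured bass 6).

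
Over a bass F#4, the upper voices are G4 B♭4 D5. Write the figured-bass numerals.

The notes F#, G, Bb, D stack in thirds as G–Bb–D–F# — a G minor-major seventh chord. The bass F# is the seventh, so this is third inversion: figured 4/2.

4/2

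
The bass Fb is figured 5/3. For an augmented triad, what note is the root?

The figures 5/3 mean the root of the chord is in the bass. If Fb is the root of an augmented triad, the root is Fb (chord tones Fb–Ab–C).

Fb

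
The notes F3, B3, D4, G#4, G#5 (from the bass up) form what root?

G#

F, B, D, G# are the tones of a G# diminished seventh chord (G#–B–D–F), making G# the root.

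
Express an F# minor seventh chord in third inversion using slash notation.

Third inversion of F# minor seventh has the seventh (E) in the bass. As a slash chord: F#m7/E.

F#m7/E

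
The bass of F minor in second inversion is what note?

C

The fifth of F minor (F–Ab–C) is C; that is the bass in second inversion.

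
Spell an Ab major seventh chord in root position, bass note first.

Ab major seventh is Ab–C–Eb–G. Root position puts the root (Ab) in the bass, with the remaining tones above: Ab, C, Eb, G.

Ab, C, Eb, G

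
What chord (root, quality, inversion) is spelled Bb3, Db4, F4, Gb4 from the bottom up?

Gb major seventh, first inversion

The distinct note names are Bb, Db, F, Gb. Stacked in thirds they read Gb–Bb–Db–F, which is a major seventh chord on Gb.
Bb is the third of Gb major seventh; third in the bass means first inversion (figured bass 6/5).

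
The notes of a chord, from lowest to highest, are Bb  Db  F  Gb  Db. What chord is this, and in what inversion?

The pitch classes Bb, Db, F, Gb arrange in thirds as Gb–Bb–Db–F: a Gb major seventh chord.
With the third (Bb) in the bass, the chord is in first inversion (figured bass 6/5).

Gb major seventh, first inversion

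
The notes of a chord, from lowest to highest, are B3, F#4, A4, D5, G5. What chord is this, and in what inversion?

G major ninth, first inversion

The pitch classes B, F#, A, D, G arrange in thirds as G–B–D–F#–A: a G major ninth chord.
With the third (B) in the bass, the chord is in first inversion.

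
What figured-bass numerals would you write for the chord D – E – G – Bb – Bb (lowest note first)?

The notes D, E, G, Bb stack in thirds as E–G–Bb–D — an E half-diminished seventh chord. The bass D is the seventh, so this is third inversion: figured 4/2.

4/2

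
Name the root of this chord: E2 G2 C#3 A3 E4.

The distinct letter names are E, G, C#, A. Arranged as a stack of thirds they read A–C#–E–G, so A is the root (an A dominant seventh chord).

A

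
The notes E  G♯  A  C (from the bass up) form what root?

A

E, G#, A, C are the tones of an A minor-major seventh chord (A–C–E–G#), making A the root.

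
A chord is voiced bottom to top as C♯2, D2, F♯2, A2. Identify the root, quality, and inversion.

The distinct note names are C#, D, F#, A. Stacked in thirds they read D–F#–A–C#, which is a major seventh chord on D.
The lowest note is C#, the seventh of the chord, so this is third inversion (figured bass 4/2).

D major seventh, third inversion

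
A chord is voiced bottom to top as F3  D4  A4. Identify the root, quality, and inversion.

The pitch classes F, D, A arrange in thirds as D–F–A: a D minor triad.
With the third (F) in the bass, the chord is in first inversion (figured bass 6).

D minor, first inversion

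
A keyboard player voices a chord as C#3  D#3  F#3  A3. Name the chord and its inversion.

D# half-diminished seventh, third inversion

The distinct note names are C#, D#, F#, A. Stacked in thirds they read D#–F#–A–C#, which is a half-diminished seventh chord on D#.
With the seventh (C#) in the bass, the chord is in third inversion (figured bass 4/2).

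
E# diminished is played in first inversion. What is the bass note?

G#

E# diminished is E#–G#–B. First inversion places the third in the bass: G#.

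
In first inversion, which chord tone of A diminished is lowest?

The third of A diminished (A–C–Eb) is C; that is the bass in first inversion.

C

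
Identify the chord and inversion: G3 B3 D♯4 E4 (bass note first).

The distinct note names are G, B, D#, E. Stacked in thirds they read E–G–B–D#, which is a minor-major seventh chord on E.
The lowest note is G, the third of the chord, so this is first inversion (figured bass 6/5).

E minor-major seventh, first inversion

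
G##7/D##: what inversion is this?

second inversion

G##7/D## means G## dominant seventh with D## in the bass. D## is the fifth of G## dominant seventh (G##–B##–D##–F##), so this is second inversion.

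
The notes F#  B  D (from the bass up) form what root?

F#, B, D are the tones of a B minor triad (B–D–F#), making B the root.

B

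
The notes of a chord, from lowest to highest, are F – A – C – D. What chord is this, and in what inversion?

The pitch classes F, A, C, D arrange in thirds as D–F–A–C: a D minor seventh chord.
With the third (F) in the bass, the chord is in first inversion (figured bass 6/5).

D minor seventh, first inversion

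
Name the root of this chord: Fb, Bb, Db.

Bb

Fb, Bb, Db are the tones of a Bb diminished triad (Bb–Db–Fb), making Bb the root.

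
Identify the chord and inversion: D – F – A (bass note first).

D minor, root position

The distinct note names are D, F, A. Stacked in thirds they read D–F–A, which is a minor triad on D.
D is the root of D minor; root in the bass means root position (figured bass 5/3).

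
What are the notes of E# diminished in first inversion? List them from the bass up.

G#, B, E#

Spelling E# diminished: E#–G#–B. In first inversion the third is bass, giving G#, B, E# from the bottom.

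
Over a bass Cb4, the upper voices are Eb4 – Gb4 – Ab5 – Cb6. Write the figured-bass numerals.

6/5

The notes Cb, Eb, Gb, Ab stack in thirds as Ab–Cb–Eb–Gb — an Ab minor seventh chord. The bass Cb is the third, so this is first inversion: figured 6/5.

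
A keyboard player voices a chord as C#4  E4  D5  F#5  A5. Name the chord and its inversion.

The pitch classes C#, E, D, F#, A arrange in thirds as D–F#–A–C#–E: a D major ninth chord.
The lowest note is C#, the seventh of the chord, so this is third inversion.

D major ninth, third inversion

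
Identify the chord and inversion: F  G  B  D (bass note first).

The pitch classes F, G, B, D arrange in thirds as G–B–D–F: a G dominant seventh chord.
F is the seventh of G dominant seventh; seventh in the bass means third inversion (figured bass 4/2).

G dominant seventh, third inversion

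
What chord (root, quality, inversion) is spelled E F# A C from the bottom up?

The pitch classes E, F#, A, C arrange in thirds as F#–A–C–E: an F# half-diminished seventh chord.
The lowest note is E, the seventh of the chord, so this is third inversion (figured bass 4/2).

F# half-diminished seventh, third inversion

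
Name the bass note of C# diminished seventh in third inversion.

The seventh of C# diminished seventh (C#–E–G–Bb) is Bb; that is the bass in third inversion.

Bb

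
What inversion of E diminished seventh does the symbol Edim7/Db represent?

third inversion

Edim7/Db means E diminished seventh with Db in the bass. Db is the seventh of E diminished seventh (E–G–Bb–Db), so this is third inversion.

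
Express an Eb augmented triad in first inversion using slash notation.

First inversion of Eb augmented has the third (G) in the bass. As a slash chord: Ebaug/G.

Ebaug/G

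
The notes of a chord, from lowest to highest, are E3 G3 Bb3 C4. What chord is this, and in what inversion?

C dominant seventh, first inversion

Reducing to letter names: E, G, Bb, C. These stack in thirds as C–E–G–Bb — a C dominant seventh chord.
E is the third of C dominant seventh; third in the bass means first inversion (figured bass 6/5).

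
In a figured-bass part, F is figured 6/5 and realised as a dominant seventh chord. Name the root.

The figures 6/5 mean the third of the chord is in the bass. If F is the third of a dominant seventh chord, the root is Db (chord tones Db–F–Ab–Cb).

Db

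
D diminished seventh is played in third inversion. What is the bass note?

In third inversion the seventh is lowest. For D diminished seventh (D–F–Ab–Cb) that is Cb.

Cb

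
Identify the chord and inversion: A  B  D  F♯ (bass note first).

B minor seventh, third inversion

The pitch classes A, B, D, F# arrange in thirds as B–D–F#–A: a B minor seventh chord.
A is the seventh of B minor seventh; seventh in the bass means third inversion (figured bass 4/2).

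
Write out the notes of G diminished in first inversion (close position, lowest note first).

Spelling G diminished: G–Bb–Db. In first inversion the third is bass, giving Bb, Db, G from the bottom.

Bb, Db, G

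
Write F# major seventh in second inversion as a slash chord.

Second inversion of F# major seventh has the fifth (C#) in the bass. As a slash chord: F#maj7/C#.

F#maj7/C#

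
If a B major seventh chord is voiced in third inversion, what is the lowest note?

A#

B major seventh is B–D#–F#–A#. Third inversion places the seventh in the bass: A#.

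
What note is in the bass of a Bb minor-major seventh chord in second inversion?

F

Bb minor-major seventh is Bb–Db–F–A. Second inversion places the fifth in the bass: F.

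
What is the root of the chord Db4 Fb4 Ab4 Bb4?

Bb

The distinct letter names are Db, Fb, Ab, Bb. Arranged as a stack of thirds they read Bb–Db–Fb–Ab, so Bb is the root (a Bb half-diminished seventh chord).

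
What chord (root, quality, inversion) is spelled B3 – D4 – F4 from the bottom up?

Reducing to letter names: B, D, F. These stack in thirds as B–D–F — a B diminished triad.
B is the root of B diminished; root in the bass means root position (figured bass 5/3).

B diminished, root position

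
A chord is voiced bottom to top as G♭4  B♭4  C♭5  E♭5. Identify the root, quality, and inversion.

Cb major seventh, second inversion

The distinct note names are Gb, Bb, Cb, Eb. Stacked in thirds they read Cb–Eb–Gb–Bb, which is a major seventh chord on Cb.
Gb is the fifth of Cb major seventh; fifth in the bass means second inversion (figured bass 4/3).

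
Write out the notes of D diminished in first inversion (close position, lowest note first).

The chord tones are D–F–Ab. With the third (F) lowest for first inversion: F, Ab, D.

F, Ab, D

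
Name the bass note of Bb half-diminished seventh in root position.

In root position the root is lowest. For Bb half-diminished seventh (Bb–Db–Fb–Ab) that is Bb.

Bb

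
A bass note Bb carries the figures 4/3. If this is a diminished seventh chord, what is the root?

The figures 4/3 mean the fifth of the chord is in the bass. If Bb is the fifth of a diminished seventh chord, the root is E (chord tones E–G–Bb–Db).

E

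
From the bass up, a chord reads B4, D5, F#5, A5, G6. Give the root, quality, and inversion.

G major ninth, first inversion

The pitch classes B, D, F#, A, G arrange in thirds as G–B–D–F#–A: a G major ninth chord.
The lowest note is B, the third of the chord, so this is first inversion.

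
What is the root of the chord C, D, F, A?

D

C, D, F, A are the tones of a D minor seventh chord (D–F–A–C), making D the root.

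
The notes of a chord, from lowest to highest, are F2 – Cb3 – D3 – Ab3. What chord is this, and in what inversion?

The pitch classes F, Cb, D, Ab arrange in thirds as D–F–Ab–Cb: a D diminished seventh chord.
F is the third of D diminished seventh; third in the bass means first inversion (figured bass 6/5).

D diminished seventh, first inversion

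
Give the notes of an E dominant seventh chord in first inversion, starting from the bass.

G#, B, D, E

E dominant seventh is E–G#–B–D. First inversion puts the third (G#) in the bass, with the remaining tones above: G#, B, D, E.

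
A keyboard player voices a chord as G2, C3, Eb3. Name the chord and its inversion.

C minor, second inversion

The pitch classes G, C, Eb arrange in thirds as C–Eb–G: a C minor triad.
G is the fifth of C minor; fifth in the bass means second inversion (figured bass 6/4).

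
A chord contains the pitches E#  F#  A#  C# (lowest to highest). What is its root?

The distinct letter names are E#, F#, A#, C#. Arranged as a stack of thirds they read F#–A#–C#–E#, so F# is the root (an F# major seventh chord).

F#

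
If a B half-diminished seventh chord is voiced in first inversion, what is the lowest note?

D

In first inversion the third is lowest. For B half-diminished seventh (B–D–F–A) that is D.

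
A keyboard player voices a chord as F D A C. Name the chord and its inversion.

The pitch classes F, D, A, C arrange in thirds as D–F–A–C: a D minor seventh chord.
The lowest note is F, the third of the chord, so this is first inversion (figured bass 6/5).

D minor seventh, first inversion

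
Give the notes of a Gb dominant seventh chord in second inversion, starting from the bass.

Db, Fb, Gb, Bb

Gb dominant seventh is Gb–Bb–Db–Fb. Second inversion puts the fifth (Db) in the bass, with the remaining tones above: Db, Fb, Gb, Bb.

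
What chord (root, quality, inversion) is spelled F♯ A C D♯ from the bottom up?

Reducing to letter names: F#, A, C, D#. These stack in thirds as D#–F#–A–C — a D# diminished seventh chord.
The lowest note is F#, the third of the chord, so this is first inversion (figured bass 6/5).

D# diminished seventh, first inversion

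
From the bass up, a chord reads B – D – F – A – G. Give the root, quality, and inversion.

G dominant ninth, first inversion

Reducing to letter names: B, D, F, A, G. These stack in thirds as G–B–D–F–A — a G dominant ninth chord.
B is the third of G dominant ninth; third in the bass means first inversion.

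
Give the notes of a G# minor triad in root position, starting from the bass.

G# minor is G#–B–D#. Root position puts the root (G#) in the bass, with the remaining tones above: G#, B, D#.

G#, B, D#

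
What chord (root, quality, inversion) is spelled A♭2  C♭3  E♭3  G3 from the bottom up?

Ab minor-major seventh, root position

The pitch classes Ab, Cb, Eb, G arrange in thirds as Ab–Cb–Eb–G: an Ab minor-major seventh chord.
The lowest note is Ab, the root of the chord, so this is root position (figured bass 7).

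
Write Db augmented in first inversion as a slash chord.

First inversion of Db augmented has the third (F) in the bass. As a slash chord: Dbaug/F.

Dbaug/F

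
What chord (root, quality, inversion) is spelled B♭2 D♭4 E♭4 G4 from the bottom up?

The distinct note names are Bb, Db, Eb, G. Stacked in thirds they read Eb–G–Bb–Db, which is a dominant seventh chord on Eb.
Bb is the fifth of Eb dominant seventh; fifth in the bass means second inversion (figured bass 4/3).

Eb dominant seventh, second inversion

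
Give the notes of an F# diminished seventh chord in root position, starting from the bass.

F# diminished seventh is F#–A–C–Eb. Root position puts the root (F#) in the bass, with the remaining tones above: F#, A, C, Eb.

F#, A, C, Eb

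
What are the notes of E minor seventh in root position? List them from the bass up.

Spelling E minor seventh: E–G–B–D. In root position the root is bass, giving E, G, B, D from the bottom.

E, G, B, D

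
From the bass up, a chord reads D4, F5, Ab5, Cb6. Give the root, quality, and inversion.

D diminished seventh, root position

The distinct note names are D, F, Ab, Cb. Stacked in thirds they read D–F–Ab–Cb, which is a diminished seventh chord on D.
The lowest note is D, the root of the chord, so this is root position (figured bass 7).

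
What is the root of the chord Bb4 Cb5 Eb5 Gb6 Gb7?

Cb

Bb, Cb, Eb, Gb are the tones of a Cb major seventh chord (Cb–Eb–Gb–Bb), making Cb the root.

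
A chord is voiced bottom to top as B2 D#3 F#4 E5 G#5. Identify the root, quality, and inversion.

E major ninth, second inversion

Reducing to letter names: B, D#, F#, E, G#. These stack in thirds as E–G#–B–D#–F# — an E major ninth chord.
The lowest note is B, the fifth of the chord, so this is second inversion.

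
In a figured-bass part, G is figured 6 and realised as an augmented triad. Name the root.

The figures 6 mean the third of the chord is in the bass. If G is the third of an augmented triad, the root is Eb (chord tones Eb–G–B).

Eb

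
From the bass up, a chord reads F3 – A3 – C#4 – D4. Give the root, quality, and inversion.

D minor-major seventh, first inversion

Reducing to letter names: F, A, C#, D. These stack in thirds as D–F–A–C# — a D minor-major seventh chord.
F is the third of D minor-major seventh; third in the bass means first inversion (figured bass 6/5).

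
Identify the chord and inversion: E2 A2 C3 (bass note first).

A minor, second inversion

The distinct note names are E, A, C. Stacked in thirds they read A–C–E, which is a minor triad on A.
With the fifth (E) in the bass, the chord is in second inversion (figured bass 6/4).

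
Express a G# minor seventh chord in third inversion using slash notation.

Third inversion of G# minor seventh has the seventh (F#) in the bass. As a slash chord: G#m7/F#.

G#m7/F#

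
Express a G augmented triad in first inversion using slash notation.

Gaug/B

First inversion of G augmented has the third (B) in the bass. As a slash chord: Gaug/B.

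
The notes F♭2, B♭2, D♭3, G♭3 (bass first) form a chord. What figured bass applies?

4/2

The notes Fb, Bb, Db, Gb stack in thirds as Gb–Bb–Db–Fb — a Gb dominant seventh chord. The bass Fb is the seventh, so this is third inversion: figured 4/2.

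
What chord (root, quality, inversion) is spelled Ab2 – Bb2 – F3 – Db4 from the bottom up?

Bb minor seventh, third inversion

The distinct note names are Ab, Bb, F, Db. Stacked in thirds they read Bb–Db–F–Ab, which is a minor seventh chord on Bb.
Ab is the seventh of Bb minor seventh; seventh in the bass means third inversion (figured bass 4/2).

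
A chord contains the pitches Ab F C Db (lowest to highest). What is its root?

Db

The distinct letter names are Ab, F, C, Db. Arranged as a stack of thirds they read Db–F–Ab–C, so Db is the root (a Db major seventh chord).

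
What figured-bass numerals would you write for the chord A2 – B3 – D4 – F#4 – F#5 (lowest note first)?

4/2

The notes A, B, D, F# stack in thirds as B–D–F#–A — a B minor seventh chord. The bass A is the seventh, so this is third inversion: figured 4/2.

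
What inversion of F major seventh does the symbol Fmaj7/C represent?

second inversion

Fmaj7/C means F major seventh with C in the bass. C is the fifth of F major seventh (F–A–C–E), so this is second inversion.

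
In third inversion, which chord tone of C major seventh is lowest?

C major seventh is C–E–G–B. Third inversion places the seventh in the bass: B.

B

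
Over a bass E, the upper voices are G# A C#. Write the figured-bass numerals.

The notes E, G#, A, C# stack in thirds as A–C#–E–G# — an A major seventh chord. The bass E is the fifth, so this is second inversion: figured 4/3.

4/3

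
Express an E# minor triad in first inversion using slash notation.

E#m/G#

First inversion of E# minor has the third (G#) in the bass. As a slash chord: E#m/G#.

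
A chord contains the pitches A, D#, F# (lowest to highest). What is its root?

D#

A, D#, F# are the tones of a D# diminished triad (D#–F#–A), making D# the root.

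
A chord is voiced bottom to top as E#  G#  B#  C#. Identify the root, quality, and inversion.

C# major seventh, first inversion

Reducing to letter names: E#, G#, B#, C#. These stack in thirds as C#–E#–G#–B# — a C# major seventh chord.
With the third (E#) in the bass, the chord is in first inversion (figured bass 6/5).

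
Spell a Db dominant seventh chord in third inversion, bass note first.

Cb, Db, F, Ab

Db dominant seventh is Db–F–Ab–Cb. Third inversion puts the seventh (Cb) in the bass, with the remaining tones above: Cb, Db, F, Ab.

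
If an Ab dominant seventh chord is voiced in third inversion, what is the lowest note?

Gb

The seventh of Ab dominant seventh (Ab–C–Eb–Gb) is Gb; that is the bass in third inversion.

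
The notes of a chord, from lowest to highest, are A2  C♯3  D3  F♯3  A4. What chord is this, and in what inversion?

D major seventh, second inversion

The pitch classes A, C#, D, F# arrange in thirds as D–F#–A–C#: a D major seventh chord.
The lowest note is A, the fifth of the chord, so this is second inversion (figured bass 4/3).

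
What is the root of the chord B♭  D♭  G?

Bb, Db, G are the tones of a G diminished triad (G–Bb–Db), making G the root.

G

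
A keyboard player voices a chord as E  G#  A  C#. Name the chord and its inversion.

A major seventh, second inversion

Reducing to letter names: E, G#, A, C#. These stack in thirds as A–C#–E–G# — an A major seventh chord.
With the fifth (E) in the bass, the chord is in second inversion (figured bass 4/3).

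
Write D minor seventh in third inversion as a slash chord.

Third inversion of D minor seventh has the seventh (C) in the bass. As a slash chord: Dm7/C.

Dm7/C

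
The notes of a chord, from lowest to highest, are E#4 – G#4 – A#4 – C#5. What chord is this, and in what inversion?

Reducing to letter names: E#, G#, A#, C#. These stack in thirds as A#–C#–E#–G# — an A# minor seventh chord.
E# is the fifth of A# minor seventh; fifth in the bass means second inversion (figured bass 4/3).

A# minor seventh, second inversion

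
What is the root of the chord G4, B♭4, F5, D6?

Reordering G, Bb, F, D into stacked thirds gives G–Bb–D–F; the bottom of that stack, G, is the root.

G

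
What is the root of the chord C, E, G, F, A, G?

The distinct letter names are C, E, G, F, A. Arranged as a stack of thirds they read F–A–C–E–G, so F is the root (an F major ninth chord).

F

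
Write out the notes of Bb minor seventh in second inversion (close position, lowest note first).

Bb minor seventh is Bb–Db–F–Ab. Second inversion puts the fifth (F) in the bass, with the remaining tones above: F, Ab, Bb, Db.

F, Ab, Bb, Db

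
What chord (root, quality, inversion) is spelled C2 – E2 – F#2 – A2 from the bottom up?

F# half-diminished seventh, second inversion

The distinct note names are C, E, F#, A. Stacked in thirds they read F#–A–C–E, which is a half-diminished seventh chord on F#.
The lowest note is C, the fifth of the chord, so this is second inversion (figured bass 4/3).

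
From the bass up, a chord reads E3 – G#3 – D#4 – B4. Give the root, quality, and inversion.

The pitch classes E, G#, D#, B arrange in thirds as E–G#–B–D#: an E major seventh chord.
With the root (E) in the bass, the chord is in root position (figured bass 7).

E major seventh, root position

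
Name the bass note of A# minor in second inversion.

The fifth of A# minor (A#–C#–E#) is E#; that is the bass in second inversion.

E#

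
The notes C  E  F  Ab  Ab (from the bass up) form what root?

Reordering C, E, F, Ab into stacked thirds gives F–Ab–C–E; the bottom of that stack, F, is the root.

F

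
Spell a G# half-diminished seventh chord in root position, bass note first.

G#, B, D, F#

Spelling G# half-diminished seventh: G#–B–D–F#. In root position the root is bass, giving G#, B, D, F# from the bottom.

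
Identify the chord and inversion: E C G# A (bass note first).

A minor-major seventh, second inversion

The pitch classes E, C, G#, A arrange in thirds as A–C–E–G#: an A minor-major seventh chord.
E is the fifth of A minor-major seventh; fifth in the bass means second inversion (figured bass 4/3).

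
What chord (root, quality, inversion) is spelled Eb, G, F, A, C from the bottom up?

Reducing to letter names: Eb, G, F, A, C. These stack in thirds as F–A–C–Eb–G — an F dominant ninth chord.
The lowest note is Eb, the seventh of the chord, so this is third inversion.

F dominant ninth, third inversion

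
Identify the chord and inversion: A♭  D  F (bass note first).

D diminished, second inversion

The pitch classes Ab, D, F arrange in thirds as D–F–Ab: a D diminished triad.
Ab is the fifth of D diminished; fifth in the bass means second inversion (figured bass 6/4).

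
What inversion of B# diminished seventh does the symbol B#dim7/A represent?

B#dim7/A means B# diminished seventh with A in the bass. A is the seventh of B# diminished seventh (B#–D#–F#–A), so this is third inversion.

third inversion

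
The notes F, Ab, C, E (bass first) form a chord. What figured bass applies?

The notes F, Ab, C, E stack in thirds as F–Ab–C–E — an F minor-major seventh chord. The bass F is the root, so this is root position: figured 7.

7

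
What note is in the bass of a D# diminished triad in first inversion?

F#

The third of D# diminished (D#–F#–A) is F#; that is the bass in first inversion.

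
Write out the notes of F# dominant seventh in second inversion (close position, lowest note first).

F# dominant seventh is F#–A#–C#–E. Second inversion puts the fifth (C#) in the bass, with the remaining tones above: C#, E, F#, A#.

C#, E, F#, A#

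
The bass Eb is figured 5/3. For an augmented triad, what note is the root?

The figures 5/3 mean the root of the chord is in the bass. If Eb is the root of an augmented triad, the root is Eb (chord tones Eb–G–B).

Eb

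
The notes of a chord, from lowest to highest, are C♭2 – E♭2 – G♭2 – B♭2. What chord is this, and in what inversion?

The distinct note names are Cb, Eb, Gb, Bb. Stacked in thirds they read Cb–Eb–Gb–Bb, which is a major seventh chord on Cb.
With the root (Cb) in the bass, the chord is in root position (figured bass 7).

Cb major seventh, root position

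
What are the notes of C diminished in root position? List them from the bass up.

The chord tones are C–Eb–Gb. With the root (C) lowest for root position: C, Eb, Gb.

C, Eb, Gb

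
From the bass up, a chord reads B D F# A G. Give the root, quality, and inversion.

G major ninth, first inversion

Reducing to letter names: B, D, F#, A, G. These stack in thirds as G–B–D–F#–A — a G major ninth chord.
The lowest note is B, the third of the chord, so this is first inversion.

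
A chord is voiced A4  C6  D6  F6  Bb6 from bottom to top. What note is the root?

Reordering A, C, D, F, Bb into stacked thirds gives Bb–D–F–A–C; the bottom of that stack, Bb, is the root.

Bb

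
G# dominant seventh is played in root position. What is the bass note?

The root of G# dominant seventh (G#–B#–D#–F#) is G#; that is the bass in root position.

G#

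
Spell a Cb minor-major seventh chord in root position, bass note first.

Cb minor-major seventh is Cb–Ebb–Gb–Bb. Root position puts the root (Cb) in the bass, with the remaining tones above: Cb, Ebb, Gb, Bb.

Cb, Ebb, Gb, Bb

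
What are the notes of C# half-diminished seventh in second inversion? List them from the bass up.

G, B, C#, E

C# half-diminished seventh is C#–E–G–B. Second inversion puts the fifth (G) in the bass, with the remaining tones above: G, B, C#, E.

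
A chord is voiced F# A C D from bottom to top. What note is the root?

D

F#, A, C, D are the tones of a D dominant seventh chord (D–F#–A–C), making D the root.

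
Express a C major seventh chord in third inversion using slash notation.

Third inversion of C major seventh has the seventh (B) in the bass. As a slash chord: Cmaj7/B.

Cmaj7/B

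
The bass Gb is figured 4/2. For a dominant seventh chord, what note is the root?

Ab

The figures 4/2 mean the seventh of the chord is in the bass. If Gb is the seventh of a dominant seventh chord, the root is Ab (chord tones Ab–C–Eb–Gb).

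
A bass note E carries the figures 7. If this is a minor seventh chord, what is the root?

E

The figures 7 mean the root of the chord is in the bass. If E is the root of a minor seventh chord, the root is E (chord tones E–G–B–D).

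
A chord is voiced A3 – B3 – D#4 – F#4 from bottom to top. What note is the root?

B

The distinct letter names are A, B, D#, F#. Arranged as a stack of thirds they read B–D#–F#–A, so B is the root (a B dominant seventh chord).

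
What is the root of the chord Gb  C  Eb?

The distinct letter names are Gb, C, Eb. Arranged as a stack of thirds they read C–Eb–Gb, so C is the root (a C diminished triad).

C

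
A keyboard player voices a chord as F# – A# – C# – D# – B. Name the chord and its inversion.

B major ninth, second inversion

The distinct note names are F#, A#, C#, D#, B. Stacked in thirds they read B–D#–F#–A#–C#, which is a major ninth chord on B.
The lowest note is F#, the fifth of the chord, so this is second inversion.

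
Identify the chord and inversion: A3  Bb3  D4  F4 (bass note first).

Bb major seventh, third inversion

Reducing to letter names: A, Bb, D, F. These stack in thirds as Bb–D–F–A — a Bb major seventh chord.
A is the seventh of Bb major seventh; seventh in the bass means third inversion (figured bass 4/2).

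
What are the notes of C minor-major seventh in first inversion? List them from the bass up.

The chord tones are C–Eb–G–B. With the third (Eb) lowest for first inversion: Eb, G, B, C.

Eb, G, B, C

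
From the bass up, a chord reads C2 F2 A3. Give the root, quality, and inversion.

The distinct note names are C, F, A. Stacked in thirds they read F–A–C, which is a major triad on F.
C is the fifth of F major; fifth in the bass means second inversion (figured bass 6/4).

F major, second inversion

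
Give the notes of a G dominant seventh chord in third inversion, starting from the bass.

F, G, B, D

G dominant seventh is G–B–D–F. Third inversion puts the seventh (F) in the bass, with the remaining tones above: F, G, B, D.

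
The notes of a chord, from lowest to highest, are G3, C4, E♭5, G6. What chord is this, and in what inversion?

The distinct note names are G, C, Eb. Stacked in thirds they read C–Eb–G, which is a minor triad on C.
The lowest note is G, the fifth of the chord, so this is second inversion (figured bass 6/4).

C minor, second inversion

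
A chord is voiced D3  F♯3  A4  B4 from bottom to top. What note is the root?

Reordering D, F#, A, B into stacked thirds gives B–D–F#–A; the bottom of that stack, B, is the root.

B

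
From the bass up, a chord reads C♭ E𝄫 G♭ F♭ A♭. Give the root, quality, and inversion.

The distinct note names are Cb, Ebb, Gb, Fb, Ab. Stacked in thirds they read Fb–Ab–Cb–Ebb–Gb, which is a dominant ninth chord on Fb.
Cb is the fifth of Fb dominant ninth; fifth in the bass means second inversion.

Fb dominant ninth, second inversion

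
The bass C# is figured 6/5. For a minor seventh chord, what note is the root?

A#

The figures 6/5 mean the third of the chord is in the bass. If C# is the third of a minor seventh chord, the root is A# (chord tones A#–C#–E#–G#).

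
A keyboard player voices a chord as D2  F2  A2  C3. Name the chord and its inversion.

The distinct note names are D, F, A, C. Stacked in thirds they read D–F–A–C, which is a minor seventh chord on D.
The lowest note is D, the root of the chord, so this is root position (figured bass 7).

D minor seventh, root position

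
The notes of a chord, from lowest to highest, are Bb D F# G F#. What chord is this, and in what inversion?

G minor-major seventh, first inversion

The pitch classes Bb, D, F#, G arrange in thirds as G–Bb–D–F#: a G minor-major seventh chord.
Bb is the third of G minor-major seventh; third in the bass means first inversion (figured bass 6/5).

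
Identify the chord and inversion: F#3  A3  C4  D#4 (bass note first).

D# diminished seventh, first inversion

Reducing to letter names: F#, A, C, D#. These stack in thirds as D#–F#–A–C — a D# diminished seventh chord.
With the third (F#) in the bass, the chord is in first inversion (figured bass 6/5).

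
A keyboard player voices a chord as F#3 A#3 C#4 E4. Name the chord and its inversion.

The pitch classes F#, A#, C#, E arrange in thirds as F#–A#–C#–E: an F# dominant seventh chord.
With the root (F#) in the bass, the chord is in root position (figured bass 7).

F# dominant seventh, root position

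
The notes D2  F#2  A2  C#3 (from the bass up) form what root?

D

The distinct letter names are D, F#, A, C#. Arranged as a stack of thirds they read D–F#–A–C#, so D is the root (a D major seventh chord).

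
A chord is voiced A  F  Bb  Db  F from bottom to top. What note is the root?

Bb

Reordering A, F, Bb, Db into stacked thirds gives Bb–Db–F–A; the bottom of that stack, Bb, is the root.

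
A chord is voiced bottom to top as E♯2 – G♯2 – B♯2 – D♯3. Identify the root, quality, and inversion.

E# minor seventh, root position

The pitch classes E#, G#, B#, D# arrange in thirds as E#–G#–B#–D#: an E# minor seventh chord.
With the root (E#) in the bass, the chord is in root position (figured bass 7).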